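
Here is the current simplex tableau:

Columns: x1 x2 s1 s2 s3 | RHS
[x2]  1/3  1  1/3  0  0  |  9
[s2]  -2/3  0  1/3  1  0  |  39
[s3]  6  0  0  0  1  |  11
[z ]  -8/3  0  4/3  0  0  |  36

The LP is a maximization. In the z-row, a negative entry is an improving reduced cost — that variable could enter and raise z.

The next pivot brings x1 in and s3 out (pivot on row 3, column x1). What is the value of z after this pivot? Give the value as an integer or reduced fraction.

Minimum ratio for x1: 11/6 = 11/6.
z changes by −(z-row coeff of x1)·ratio = −(-8/3)·(11/6) = 44/9.
New z = 36 + (44/9) = 368/9.

368/9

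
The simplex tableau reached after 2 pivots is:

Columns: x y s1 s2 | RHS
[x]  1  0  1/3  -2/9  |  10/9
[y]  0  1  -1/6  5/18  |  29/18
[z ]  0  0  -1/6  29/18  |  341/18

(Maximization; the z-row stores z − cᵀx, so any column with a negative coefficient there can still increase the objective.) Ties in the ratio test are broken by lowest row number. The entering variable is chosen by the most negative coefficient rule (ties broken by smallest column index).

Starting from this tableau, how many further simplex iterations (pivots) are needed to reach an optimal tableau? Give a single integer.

1

pivot: s1 in, x out → z = 39/2
No improving column remains; optimal.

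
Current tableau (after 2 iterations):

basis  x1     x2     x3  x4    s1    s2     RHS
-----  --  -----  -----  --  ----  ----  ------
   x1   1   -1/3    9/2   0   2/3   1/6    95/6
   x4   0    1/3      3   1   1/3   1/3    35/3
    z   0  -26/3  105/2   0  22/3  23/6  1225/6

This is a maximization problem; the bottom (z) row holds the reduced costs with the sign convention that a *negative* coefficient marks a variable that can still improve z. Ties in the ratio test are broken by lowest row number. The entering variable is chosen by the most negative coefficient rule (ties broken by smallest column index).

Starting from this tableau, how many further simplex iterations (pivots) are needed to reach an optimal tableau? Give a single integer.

pivot: x2 in, x4 out → z = 1015/2
No improving column remains; optimal.

1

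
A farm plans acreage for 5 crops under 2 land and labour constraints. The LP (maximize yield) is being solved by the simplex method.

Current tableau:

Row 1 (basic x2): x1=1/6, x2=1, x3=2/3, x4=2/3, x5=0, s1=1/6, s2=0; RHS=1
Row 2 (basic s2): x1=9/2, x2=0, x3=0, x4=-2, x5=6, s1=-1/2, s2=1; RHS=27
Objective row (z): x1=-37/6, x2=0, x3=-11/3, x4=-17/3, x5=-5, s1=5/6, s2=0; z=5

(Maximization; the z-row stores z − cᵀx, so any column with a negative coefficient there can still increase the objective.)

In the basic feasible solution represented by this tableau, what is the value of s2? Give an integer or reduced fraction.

27

s2 is basic (row 2); its value is the RHS of that row: 27.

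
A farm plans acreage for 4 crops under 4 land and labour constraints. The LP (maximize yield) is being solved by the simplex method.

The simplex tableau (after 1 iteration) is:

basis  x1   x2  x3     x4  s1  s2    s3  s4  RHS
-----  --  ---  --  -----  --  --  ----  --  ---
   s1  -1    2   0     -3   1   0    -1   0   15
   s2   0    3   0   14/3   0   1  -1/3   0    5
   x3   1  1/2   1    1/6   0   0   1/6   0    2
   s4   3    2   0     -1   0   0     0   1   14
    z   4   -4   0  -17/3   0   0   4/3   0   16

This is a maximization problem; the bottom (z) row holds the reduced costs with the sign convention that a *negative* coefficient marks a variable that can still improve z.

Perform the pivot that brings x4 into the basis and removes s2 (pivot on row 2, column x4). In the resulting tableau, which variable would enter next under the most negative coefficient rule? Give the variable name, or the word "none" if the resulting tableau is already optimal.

Pivot element 14/3. New z-row = old z-row − (-17/3)·(row 2/(14/3)).
Updated z-row coefficients: x1: 4, x2: -5/14, x3: 0, x4: 0, s1: 0, s2: 17/14, s3: 13/14, s4: 0.
The most negative is -5/14 in column x2, so x2 would enter next.

x2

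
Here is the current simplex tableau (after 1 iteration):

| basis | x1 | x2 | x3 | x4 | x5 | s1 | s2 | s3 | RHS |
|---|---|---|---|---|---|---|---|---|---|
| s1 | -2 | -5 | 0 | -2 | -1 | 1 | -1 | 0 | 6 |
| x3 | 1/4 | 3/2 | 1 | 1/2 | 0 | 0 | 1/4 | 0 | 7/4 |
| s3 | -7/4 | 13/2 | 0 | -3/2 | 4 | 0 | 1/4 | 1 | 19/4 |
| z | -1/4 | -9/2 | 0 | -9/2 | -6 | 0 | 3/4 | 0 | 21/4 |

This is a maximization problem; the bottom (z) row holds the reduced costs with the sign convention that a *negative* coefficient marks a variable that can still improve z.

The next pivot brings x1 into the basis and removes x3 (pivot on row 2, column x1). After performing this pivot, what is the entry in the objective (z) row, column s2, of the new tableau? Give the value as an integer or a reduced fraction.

1

Pivot element is row 2, column x1: 1/4.
Normalize row 2: new (row 2, s2) = (1/4)/(1/4) = 1.
z-row ← z-row − (-1/4)·(new row 2): 3/4 − (-1/4)·1 = 1.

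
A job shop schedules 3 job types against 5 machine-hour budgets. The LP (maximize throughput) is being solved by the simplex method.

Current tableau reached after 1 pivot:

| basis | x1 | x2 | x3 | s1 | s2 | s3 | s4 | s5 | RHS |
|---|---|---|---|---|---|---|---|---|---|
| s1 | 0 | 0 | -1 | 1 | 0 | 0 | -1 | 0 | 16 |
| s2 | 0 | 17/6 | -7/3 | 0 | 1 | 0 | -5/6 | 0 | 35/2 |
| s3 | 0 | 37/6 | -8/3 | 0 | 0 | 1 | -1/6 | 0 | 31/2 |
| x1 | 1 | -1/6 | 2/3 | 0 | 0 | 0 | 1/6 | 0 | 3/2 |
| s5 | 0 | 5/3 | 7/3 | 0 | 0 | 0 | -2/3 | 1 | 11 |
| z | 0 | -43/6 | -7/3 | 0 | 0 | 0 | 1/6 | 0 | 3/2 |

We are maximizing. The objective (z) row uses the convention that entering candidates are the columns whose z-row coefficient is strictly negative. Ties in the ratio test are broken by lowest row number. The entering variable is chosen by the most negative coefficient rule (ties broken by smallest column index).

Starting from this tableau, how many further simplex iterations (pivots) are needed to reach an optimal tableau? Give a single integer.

3

pivot: x2 in, s3 out → z = 722/37
pivot: x3 in, s5 out → z = 3574/113
pivot: s4 in, x1 out → z = 34
No improving column remains; optimal.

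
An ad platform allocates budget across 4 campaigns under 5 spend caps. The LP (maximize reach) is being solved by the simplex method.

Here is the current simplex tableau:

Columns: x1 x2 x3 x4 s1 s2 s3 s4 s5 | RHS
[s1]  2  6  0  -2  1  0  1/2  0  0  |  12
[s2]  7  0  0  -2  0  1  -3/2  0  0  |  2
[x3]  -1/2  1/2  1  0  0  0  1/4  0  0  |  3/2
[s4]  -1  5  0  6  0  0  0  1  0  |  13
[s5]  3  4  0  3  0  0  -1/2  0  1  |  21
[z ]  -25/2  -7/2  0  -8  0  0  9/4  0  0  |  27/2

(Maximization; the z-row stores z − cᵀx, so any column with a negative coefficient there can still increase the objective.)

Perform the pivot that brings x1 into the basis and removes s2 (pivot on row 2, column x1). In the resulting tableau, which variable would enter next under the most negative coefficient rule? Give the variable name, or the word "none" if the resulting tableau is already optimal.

Pivot element 7. New z-row = old z-row − (-25/2)·(row 2/7).
Updated z-row coefficients: x1: 0, x2: -7/2, x3: 0, x4: -81/7, s1: 0, s2: 25/14, s3: -3/7, s4: 0, s5: 0.
The most negative is -81/7 in column x4, so x4 would enter next.

x4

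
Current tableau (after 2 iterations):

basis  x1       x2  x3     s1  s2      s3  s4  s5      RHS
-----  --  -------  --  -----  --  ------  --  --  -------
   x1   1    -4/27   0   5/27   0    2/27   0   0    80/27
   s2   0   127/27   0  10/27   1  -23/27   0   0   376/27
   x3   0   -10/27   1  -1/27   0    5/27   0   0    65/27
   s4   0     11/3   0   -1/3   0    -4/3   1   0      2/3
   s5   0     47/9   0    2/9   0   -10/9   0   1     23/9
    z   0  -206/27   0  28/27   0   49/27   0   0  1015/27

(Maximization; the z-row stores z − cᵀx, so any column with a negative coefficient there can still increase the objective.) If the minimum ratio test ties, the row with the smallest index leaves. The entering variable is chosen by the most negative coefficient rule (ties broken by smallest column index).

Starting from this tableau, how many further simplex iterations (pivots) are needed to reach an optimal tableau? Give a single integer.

pivot: x2 in, s4 out → z = 3859/99
pivot: s3 in, s5 out → z = 3193/78
No improving column remains; optimal.

2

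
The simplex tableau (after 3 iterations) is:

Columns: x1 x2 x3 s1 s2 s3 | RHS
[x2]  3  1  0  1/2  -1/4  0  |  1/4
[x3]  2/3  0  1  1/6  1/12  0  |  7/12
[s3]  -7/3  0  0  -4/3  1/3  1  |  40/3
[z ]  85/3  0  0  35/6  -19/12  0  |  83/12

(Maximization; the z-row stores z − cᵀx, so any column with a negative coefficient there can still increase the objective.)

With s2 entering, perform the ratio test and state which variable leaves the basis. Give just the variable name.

x3

Ratios: row 1 (x2): entry -1/4 ≤ 0, skip; row 2 (x3): (7/12)/(1/12) = 7; row 3 (s3): (40/3)/(1/3) = 40.
Minimum ratio 7 is in the x3 row, so x3 leaves.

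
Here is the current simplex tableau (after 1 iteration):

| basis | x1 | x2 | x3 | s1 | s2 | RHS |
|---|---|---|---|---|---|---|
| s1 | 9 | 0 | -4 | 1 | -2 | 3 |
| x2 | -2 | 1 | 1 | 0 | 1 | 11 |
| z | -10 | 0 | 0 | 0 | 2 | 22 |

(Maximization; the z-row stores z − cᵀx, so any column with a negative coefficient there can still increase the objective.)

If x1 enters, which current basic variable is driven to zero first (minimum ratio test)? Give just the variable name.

s1

Ratios: row 1 (s1): 3/9 = 1/3; row 2 (x2): entry -2 ≤ 0, skip.
Minimum ratio 1/3 is in the s1 row, so s1 leaves.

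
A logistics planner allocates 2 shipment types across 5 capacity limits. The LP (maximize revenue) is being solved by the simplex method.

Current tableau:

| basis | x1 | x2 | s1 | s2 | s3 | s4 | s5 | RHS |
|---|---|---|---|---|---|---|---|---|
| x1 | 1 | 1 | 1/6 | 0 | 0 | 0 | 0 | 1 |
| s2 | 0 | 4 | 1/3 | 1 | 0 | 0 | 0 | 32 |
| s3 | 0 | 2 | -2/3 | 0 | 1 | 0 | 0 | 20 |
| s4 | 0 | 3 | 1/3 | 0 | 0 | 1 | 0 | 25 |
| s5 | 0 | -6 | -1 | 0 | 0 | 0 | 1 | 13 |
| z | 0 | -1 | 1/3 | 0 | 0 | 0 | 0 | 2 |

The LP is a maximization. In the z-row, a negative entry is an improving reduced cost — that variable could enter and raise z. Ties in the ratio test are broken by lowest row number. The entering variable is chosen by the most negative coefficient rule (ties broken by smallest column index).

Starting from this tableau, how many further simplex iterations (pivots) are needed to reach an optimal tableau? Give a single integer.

pivot: x2 in, x1 out → z = 3
No improving column remains; optimal.

1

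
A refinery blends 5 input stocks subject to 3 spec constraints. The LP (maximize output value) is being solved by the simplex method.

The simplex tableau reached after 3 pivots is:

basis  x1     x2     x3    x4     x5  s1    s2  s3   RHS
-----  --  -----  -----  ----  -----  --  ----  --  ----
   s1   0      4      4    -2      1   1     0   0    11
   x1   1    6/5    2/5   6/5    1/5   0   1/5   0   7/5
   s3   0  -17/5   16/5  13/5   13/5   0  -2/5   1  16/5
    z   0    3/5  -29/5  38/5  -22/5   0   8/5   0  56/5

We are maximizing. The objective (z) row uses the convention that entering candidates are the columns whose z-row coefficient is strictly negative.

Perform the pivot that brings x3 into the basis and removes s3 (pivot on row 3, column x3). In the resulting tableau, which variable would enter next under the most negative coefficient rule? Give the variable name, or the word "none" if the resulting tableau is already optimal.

x2

Pivot element 16/5. New z-row = old z-row − (-29/5)·(row 3/(16/5)).
Updated z-row coefficients: x1: 0, x2: -89/16, x3: 0, x4: 197/16, x5: 5/16, s1: 0, s2: 7/8, s3: 29/16.
The most negative is -89/16 in column x2, so x2 would enter next.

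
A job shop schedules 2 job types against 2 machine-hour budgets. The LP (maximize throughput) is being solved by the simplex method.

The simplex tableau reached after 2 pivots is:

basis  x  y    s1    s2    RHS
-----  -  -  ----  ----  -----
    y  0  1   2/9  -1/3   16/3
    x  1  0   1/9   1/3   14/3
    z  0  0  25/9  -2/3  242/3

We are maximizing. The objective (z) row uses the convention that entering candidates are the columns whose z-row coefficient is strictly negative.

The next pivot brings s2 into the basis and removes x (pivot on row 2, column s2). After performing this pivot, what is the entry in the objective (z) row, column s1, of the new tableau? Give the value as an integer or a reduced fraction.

Pivot element is row 2, column s2: 1/3.
Normalize row 2: new (row 2, s1) = (1/9)/(1/3) = 1/3.
z-row ← z-row − (-2/3)·(new row 2): 25/9 − (-2/3)·(1/3) = 3.

3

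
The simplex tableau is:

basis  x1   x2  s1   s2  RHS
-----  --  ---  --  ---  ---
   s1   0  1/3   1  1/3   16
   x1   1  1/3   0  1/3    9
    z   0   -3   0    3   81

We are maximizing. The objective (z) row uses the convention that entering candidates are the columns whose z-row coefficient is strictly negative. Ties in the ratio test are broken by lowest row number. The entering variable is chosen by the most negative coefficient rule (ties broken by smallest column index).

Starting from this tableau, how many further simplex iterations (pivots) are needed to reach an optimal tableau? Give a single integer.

pivot: x2 in, x1 out → z = 162
No improving column remains; optimal.

1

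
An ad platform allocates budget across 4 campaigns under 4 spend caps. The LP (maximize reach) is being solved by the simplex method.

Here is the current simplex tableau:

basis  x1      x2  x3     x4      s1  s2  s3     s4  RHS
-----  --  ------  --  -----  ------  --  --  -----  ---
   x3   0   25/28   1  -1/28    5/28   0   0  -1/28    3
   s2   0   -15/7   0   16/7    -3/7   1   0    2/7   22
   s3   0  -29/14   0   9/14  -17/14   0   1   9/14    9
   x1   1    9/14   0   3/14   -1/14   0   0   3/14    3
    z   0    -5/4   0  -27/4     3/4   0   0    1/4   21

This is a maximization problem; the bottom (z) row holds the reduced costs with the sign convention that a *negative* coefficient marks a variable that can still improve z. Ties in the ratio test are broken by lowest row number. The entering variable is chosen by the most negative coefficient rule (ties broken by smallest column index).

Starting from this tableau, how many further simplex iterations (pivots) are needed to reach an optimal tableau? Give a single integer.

pivot: x4 in, s2 out → z = 2751/32
pivot: x2 in, x1 out → z = 1699/18
pivot: s1 in, x3 out → z = 1141/11
No improving column remains; optimal.

3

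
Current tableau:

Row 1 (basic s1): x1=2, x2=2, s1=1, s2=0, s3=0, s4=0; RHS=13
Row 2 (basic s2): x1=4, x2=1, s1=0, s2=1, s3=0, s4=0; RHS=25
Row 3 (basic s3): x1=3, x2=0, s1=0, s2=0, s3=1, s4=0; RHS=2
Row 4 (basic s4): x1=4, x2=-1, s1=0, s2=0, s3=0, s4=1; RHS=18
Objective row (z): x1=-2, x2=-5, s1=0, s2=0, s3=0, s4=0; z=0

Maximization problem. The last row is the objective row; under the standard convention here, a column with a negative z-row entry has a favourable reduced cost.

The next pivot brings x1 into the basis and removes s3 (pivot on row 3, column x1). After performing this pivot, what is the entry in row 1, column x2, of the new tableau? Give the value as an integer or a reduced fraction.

2

Pivot element is row 3, column x1: 3.
Normalize row 3: new (row 3, x2) = 0/3 = 0.
row 1 ← row 1 − 2·(new row 3): 2 − 2·0 = 2.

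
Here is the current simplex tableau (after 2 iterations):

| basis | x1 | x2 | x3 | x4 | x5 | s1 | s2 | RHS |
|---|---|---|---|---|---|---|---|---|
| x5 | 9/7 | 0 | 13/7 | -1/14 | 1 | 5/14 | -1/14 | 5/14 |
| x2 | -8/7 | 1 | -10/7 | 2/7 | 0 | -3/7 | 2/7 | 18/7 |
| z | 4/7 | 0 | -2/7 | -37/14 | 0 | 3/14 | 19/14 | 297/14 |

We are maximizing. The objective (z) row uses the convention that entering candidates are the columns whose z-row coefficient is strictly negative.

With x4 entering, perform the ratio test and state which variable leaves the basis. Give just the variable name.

x2

Ratios: row 1 (x5): entry -1/14 ≤ 0, skip; row 2 (x2): (18/7)/(2/7) = 9.
Minimum ratio 9 is in the x2 row, so x2 leaves.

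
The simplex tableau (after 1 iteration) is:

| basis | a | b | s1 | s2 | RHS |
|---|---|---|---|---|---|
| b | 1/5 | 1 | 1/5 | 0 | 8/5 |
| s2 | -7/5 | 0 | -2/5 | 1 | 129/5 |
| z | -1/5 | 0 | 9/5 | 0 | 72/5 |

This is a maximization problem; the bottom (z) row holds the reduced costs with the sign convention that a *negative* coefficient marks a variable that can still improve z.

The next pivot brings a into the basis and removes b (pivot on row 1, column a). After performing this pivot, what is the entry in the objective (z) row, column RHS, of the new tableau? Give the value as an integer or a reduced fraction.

Pivot element is row 1, column a: 1/5.
Normalize row 1: new (row 1, RHS) = (8/5)/(1/5) = 8.
z-row ← z-row − (-1/5)·(new row 1): 72/5 − (-1/5)·8 = 16.

16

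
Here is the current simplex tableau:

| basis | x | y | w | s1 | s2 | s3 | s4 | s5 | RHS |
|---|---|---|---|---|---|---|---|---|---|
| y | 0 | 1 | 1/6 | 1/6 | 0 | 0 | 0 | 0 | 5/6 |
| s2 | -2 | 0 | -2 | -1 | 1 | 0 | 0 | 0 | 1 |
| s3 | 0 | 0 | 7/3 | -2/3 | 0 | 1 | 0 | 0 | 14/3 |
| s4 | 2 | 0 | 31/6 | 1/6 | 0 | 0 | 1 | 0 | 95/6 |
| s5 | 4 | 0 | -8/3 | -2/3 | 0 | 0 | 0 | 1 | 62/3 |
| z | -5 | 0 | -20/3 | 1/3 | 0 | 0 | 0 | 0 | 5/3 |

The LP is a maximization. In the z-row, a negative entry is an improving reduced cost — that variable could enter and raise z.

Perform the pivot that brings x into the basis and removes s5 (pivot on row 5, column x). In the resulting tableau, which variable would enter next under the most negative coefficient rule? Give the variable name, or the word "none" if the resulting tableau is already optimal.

Pivot element 4. New z-row = old z-row − (-5)·(row 5/4).
Updated z-row coefficients: x: 0, y: 0, w: -10, s1: -1/2, s2: 0, s3: 0, s4: 0, s5: 5/4.
The most negative is -10 in column w, so w would enter next.

w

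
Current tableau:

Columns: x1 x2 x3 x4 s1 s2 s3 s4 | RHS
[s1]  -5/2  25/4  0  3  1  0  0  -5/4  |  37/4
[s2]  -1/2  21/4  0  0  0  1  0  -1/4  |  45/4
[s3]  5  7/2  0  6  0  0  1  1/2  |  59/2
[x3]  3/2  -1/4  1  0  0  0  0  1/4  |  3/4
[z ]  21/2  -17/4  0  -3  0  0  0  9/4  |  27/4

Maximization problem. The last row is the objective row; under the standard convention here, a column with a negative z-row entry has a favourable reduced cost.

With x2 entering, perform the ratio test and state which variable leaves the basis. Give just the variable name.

Ratios: row 1 (s1): (37/4)/(25/4) = 37/25; row 2 (s2): (45/4)/(21/4) = 15/7; row 3 (s3): (59/2)/(7/2) = 59/7; row 4 (x3): entry -1/4 ≤ 0, skip.
Minimum ratio 37/25 is in the s1 row, so s1 leaves.

s1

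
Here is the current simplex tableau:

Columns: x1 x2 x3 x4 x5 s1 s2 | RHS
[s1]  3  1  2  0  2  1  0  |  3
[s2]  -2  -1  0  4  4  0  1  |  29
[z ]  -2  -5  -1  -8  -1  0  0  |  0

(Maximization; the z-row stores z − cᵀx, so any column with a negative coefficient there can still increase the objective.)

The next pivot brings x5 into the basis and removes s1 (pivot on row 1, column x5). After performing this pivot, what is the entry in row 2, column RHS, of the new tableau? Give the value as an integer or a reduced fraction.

23

Pivot element is row 1, column x5: 2.
Normalize row 1: new (row 1, RHS) = 3/2 = 3/2.
row 2 ← row 2 − 4·(new row 1): 29 − 4·(3/2) = 23.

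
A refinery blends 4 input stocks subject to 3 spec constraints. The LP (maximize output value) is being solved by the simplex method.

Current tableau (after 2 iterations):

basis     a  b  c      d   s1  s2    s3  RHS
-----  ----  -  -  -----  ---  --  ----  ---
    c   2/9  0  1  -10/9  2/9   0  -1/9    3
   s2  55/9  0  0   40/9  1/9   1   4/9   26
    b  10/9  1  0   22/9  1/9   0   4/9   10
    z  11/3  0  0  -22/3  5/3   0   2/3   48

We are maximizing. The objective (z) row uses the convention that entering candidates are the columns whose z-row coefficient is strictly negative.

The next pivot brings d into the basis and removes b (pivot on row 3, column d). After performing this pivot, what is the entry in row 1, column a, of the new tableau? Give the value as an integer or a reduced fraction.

Pivot element is row 3, column d: 22/9.
Normalize row 3: new (row 3, a) = (10/9)/(22/9) = 5/11.
row 1 ← row 1 − (-10/9)·(new row 3): 2/9 − (-10/9)·(5/11) = 8/11.

8/11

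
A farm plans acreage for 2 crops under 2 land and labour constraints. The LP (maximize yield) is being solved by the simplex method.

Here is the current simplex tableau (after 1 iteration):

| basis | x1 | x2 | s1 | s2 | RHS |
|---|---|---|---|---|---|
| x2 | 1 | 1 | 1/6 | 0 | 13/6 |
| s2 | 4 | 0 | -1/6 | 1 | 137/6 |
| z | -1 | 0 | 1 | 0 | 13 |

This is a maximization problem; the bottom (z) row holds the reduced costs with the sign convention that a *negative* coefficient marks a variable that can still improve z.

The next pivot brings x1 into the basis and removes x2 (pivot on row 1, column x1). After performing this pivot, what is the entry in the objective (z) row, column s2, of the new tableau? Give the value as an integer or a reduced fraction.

Pivot element is row 1, column x1: 1.
Normalize row 1: new (row 1, s2) = 0/1 = 0.
z-row ← z-row − (-1)·(new row 1): 0 − (-1)·0 = 0.

0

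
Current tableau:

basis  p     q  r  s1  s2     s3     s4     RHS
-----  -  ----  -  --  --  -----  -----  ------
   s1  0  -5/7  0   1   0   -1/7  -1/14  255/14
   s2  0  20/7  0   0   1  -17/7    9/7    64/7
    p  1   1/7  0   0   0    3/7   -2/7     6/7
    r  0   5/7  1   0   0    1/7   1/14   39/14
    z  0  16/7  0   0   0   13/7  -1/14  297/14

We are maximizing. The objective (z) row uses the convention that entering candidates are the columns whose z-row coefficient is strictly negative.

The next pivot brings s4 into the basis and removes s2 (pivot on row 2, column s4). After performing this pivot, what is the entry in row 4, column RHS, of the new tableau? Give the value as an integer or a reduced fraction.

41/18

Pivot element is row 2, column s4: 9/7.
Normalize row 2: new (row 2, RHS) = (64/7)/(9/7) = 64/9.
row 4 ← row 4 − (1/14)·(new row 2): 39/14 − (1/14)·(64/9) = 41/18.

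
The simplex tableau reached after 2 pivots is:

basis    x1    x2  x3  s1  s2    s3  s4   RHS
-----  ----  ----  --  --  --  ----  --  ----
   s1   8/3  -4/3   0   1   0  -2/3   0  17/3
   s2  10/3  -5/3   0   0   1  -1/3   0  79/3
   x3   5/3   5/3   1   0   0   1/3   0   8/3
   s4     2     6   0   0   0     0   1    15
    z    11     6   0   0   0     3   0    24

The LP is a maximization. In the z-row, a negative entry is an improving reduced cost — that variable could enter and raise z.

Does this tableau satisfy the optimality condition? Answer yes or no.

No objective-row coefficient is strictly negative, so no entering variable exists; the tableau is optimal.

yes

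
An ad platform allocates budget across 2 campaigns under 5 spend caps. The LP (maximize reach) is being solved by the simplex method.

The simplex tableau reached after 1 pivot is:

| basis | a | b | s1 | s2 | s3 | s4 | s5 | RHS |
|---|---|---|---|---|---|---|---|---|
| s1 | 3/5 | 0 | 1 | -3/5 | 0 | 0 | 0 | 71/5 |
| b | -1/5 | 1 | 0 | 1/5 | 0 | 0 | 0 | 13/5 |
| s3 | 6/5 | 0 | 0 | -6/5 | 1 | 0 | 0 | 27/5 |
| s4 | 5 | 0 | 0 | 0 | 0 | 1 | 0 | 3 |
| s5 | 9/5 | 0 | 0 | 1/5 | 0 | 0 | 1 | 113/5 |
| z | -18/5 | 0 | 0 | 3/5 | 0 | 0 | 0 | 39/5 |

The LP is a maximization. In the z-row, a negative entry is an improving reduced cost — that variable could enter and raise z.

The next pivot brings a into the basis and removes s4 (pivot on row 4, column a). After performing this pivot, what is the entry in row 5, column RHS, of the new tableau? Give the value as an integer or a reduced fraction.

538/25

Pivot element is row 4, column a: 5.
Normalize row 4: new (row 4, RHS) = 3/5 = 3/5.
row 5 ← row 5 − (9/5)·(new row 4): 113/5 − (9/5)·(3/5) = 538/25.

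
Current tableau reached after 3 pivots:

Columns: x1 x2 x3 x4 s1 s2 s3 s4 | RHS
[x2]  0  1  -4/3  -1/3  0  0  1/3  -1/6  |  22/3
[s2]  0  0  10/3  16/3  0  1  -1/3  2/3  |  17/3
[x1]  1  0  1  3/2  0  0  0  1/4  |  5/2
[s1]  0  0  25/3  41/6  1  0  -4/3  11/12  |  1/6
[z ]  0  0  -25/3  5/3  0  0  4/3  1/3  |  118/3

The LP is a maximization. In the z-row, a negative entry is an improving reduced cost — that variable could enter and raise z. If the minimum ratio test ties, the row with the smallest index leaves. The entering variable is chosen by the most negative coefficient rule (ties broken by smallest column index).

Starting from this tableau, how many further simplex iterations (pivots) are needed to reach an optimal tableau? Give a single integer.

1

pivot: x3 in, s1 out → z = 79/2
No improving column remains; optimal.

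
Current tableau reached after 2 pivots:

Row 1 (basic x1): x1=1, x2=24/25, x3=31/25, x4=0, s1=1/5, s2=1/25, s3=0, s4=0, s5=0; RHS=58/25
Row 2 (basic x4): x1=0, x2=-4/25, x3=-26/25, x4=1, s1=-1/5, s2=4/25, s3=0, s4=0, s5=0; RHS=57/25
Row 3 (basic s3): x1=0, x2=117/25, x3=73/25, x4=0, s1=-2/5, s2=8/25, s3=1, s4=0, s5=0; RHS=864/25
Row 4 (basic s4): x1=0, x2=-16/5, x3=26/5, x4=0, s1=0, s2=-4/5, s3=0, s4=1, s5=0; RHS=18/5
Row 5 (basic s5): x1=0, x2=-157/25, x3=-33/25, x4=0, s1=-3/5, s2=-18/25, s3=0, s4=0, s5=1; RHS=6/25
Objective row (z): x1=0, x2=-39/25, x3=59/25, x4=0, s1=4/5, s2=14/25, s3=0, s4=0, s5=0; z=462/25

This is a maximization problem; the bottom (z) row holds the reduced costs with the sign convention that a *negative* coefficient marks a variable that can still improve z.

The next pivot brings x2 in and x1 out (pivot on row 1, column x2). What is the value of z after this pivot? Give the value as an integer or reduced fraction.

Minimum ratio for x2: (58/25)/(24/25) = 29/12.
z changes by −(z-row coeff of x2)·ratio = −(-39/25)·(29/12) = 377/100.
New z = 462/25 + (377/100) = 89/4.

89/4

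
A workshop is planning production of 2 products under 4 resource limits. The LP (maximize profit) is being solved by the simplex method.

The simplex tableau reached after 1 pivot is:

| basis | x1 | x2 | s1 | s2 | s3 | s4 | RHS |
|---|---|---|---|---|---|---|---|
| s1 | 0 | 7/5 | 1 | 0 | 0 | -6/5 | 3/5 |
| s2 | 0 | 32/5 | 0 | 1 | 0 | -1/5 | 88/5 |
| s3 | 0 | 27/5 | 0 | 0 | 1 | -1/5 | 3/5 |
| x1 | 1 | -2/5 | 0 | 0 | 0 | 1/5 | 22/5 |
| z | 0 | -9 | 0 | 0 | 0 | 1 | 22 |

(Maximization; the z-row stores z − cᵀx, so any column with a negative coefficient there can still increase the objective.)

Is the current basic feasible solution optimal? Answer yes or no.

Column x2 has objective-row coefficient -9, which is negative; an improving pivot exists, so not yet optimal.

no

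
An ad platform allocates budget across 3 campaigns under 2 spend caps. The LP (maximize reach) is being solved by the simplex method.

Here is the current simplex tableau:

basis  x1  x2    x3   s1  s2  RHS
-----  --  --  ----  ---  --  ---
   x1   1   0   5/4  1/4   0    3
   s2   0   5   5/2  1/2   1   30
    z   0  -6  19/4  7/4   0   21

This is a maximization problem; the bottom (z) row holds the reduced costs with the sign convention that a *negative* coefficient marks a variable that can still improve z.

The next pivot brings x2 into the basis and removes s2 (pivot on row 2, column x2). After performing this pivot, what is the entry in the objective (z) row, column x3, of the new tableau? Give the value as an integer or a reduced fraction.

Pivot element is row 2, column x2: 5.
Normalize row 2: new (row 2, x3) = (5/2)/5 = 1/2.
z-row ← z-row − (-6)·(new row 2): 19/4 − (-6)·(1/2) = 31/4.

31/4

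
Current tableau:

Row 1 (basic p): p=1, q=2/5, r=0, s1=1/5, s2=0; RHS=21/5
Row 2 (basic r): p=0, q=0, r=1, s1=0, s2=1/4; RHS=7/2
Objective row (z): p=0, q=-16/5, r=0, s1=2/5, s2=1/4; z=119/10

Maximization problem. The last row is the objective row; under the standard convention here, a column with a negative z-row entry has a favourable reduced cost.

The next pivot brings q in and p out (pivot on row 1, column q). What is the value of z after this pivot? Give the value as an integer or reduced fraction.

91/2

Minimum ratio for q: (21/5)/(2/5) = 21/2.
z changes by −(z-row coeff of q)·ratio = −(-16/5)·(21/2) = 168/5.
New z = 119/10 + (168/5) = 91/2.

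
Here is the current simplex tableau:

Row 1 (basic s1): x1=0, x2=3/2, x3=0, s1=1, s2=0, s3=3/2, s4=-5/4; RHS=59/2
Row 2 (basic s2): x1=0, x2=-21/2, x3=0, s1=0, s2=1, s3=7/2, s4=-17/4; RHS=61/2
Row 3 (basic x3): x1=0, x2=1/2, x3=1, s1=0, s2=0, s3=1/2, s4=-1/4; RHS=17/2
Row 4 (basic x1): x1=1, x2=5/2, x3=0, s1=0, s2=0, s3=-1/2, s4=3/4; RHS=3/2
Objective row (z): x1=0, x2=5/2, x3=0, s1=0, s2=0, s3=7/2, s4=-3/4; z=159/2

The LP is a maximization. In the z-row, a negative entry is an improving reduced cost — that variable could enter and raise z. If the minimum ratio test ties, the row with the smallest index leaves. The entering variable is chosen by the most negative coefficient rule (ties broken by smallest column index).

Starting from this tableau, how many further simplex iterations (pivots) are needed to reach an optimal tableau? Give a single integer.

pivot: s4 in, x1 out → z = 81
No improving column remains; optimal.

1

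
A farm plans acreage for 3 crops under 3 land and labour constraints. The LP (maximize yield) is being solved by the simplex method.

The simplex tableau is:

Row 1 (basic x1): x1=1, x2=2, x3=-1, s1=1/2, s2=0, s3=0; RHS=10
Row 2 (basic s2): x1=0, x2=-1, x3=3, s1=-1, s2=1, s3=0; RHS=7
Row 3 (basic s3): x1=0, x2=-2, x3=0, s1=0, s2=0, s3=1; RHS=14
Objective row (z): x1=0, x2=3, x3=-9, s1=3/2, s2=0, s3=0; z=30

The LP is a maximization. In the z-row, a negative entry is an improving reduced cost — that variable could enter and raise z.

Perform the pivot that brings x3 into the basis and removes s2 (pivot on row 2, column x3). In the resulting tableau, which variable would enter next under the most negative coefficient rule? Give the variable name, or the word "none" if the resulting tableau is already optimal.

Pivot element 3. New z-row = old z-row − (-9)·(row 2/3).
Updated z-row coefficients: x1: 0, x2: 0, x3: 0, s1: -3/2, s2: 3, s3: 0.
The most negative is -3/2 in column s1, so s1 would enter next.

s1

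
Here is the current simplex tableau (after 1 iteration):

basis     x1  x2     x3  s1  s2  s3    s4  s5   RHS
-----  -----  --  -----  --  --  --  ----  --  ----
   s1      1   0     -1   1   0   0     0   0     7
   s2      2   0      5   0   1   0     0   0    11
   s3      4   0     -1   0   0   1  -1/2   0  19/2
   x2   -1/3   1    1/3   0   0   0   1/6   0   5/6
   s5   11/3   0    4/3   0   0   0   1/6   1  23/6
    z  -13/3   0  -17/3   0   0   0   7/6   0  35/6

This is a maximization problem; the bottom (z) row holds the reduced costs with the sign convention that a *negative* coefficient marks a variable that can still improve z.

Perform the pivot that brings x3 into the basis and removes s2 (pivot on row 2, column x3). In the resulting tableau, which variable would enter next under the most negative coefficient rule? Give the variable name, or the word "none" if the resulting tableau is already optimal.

x1

Pivot element 5. New z-row = old z-row − (-17/3)·(row 2/5).
Updated z-row coefficients: x1: -31/15, x2: 0, x3: 0, s1: 0, s2: 17/15, s3: 0, s4: 7/6, s5: 0.
The most negative is -31/15 in column x1, so x1 would enter next.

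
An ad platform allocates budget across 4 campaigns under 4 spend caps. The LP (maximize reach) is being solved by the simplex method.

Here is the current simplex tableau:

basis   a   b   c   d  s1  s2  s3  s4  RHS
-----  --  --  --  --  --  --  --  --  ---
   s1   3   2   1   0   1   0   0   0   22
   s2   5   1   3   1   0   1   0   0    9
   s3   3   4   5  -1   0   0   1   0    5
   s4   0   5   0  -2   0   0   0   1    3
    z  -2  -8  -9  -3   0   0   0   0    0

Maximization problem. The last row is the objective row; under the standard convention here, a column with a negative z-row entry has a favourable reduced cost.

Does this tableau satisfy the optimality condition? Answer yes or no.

no

Column a has objective-row coefficient -2, which is negative; an improving pivot exists, so not yet optimal.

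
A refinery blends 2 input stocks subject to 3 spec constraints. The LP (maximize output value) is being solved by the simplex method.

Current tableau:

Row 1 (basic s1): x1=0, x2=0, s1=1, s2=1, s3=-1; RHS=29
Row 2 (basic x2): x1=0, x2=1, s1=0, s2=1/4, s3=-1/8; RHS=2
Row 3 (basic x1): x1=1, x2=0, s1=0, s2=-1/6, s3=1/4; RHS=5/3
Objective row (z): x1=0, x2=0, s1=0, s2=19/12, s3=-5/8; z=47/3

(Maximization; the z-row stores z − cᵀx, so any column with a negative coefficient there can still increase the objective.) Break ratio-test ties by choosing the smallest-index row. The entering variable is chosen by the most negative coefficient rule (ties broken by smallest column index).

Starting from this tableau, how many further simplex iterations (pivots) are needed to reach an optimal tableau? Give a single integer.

pivot: s3 in, x1 out → z = 119/6
No improving column remains; optimal.

1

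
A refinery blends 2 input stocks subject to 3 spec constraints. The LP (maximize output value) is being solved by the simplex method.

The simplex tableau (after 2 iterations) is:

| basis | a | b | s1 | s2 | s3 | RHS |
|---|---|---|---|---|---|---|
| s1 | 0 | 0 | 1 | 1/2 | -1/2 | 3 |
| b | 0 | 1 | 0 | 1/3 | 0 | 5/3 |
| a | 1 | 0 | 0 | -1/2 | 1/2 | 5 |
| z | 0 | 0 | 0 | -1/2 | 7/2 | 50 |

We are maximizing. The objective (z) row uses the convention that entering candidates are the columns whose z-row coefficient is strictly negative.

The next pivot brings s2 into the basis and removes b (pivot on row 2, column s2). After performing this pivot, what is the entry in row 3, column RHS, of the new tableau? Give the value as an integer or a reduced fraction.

Pivot element is row 2, column s2: 1/3.
Normalize row 2: new (row 2, RHS) = (5/3)/(1/3) = 5.
row 3 ← row 3 − (-1/2)·(new row 2): 5 − (-1/2)·5 = 15/2.

15/2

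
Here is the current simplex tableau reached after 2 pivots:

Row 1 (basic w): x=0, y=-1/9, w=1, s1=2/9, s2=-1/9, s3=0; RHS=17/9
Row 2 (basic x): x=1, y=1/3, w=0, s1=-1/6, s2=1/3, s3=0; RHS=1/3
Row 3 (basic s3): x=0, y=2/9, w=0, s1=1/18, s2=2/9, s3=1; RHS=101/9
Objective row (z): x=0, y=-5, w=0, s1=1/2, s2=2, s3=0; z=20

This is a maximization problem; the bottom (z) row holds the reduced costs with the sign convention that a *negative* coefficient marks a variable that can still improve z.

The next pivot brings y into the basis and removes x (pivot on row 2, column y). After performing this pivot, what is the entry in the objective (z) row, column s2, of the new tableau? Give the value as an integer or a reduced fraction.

7

Pivot element is row 2, column y: 1/3.
Normalize row 2: new (row 2, s2) = (1/3)/(1/3) = 1.
z-row ← z-row − (-5)·(new row 2): 2 − (-5)·1 = 7.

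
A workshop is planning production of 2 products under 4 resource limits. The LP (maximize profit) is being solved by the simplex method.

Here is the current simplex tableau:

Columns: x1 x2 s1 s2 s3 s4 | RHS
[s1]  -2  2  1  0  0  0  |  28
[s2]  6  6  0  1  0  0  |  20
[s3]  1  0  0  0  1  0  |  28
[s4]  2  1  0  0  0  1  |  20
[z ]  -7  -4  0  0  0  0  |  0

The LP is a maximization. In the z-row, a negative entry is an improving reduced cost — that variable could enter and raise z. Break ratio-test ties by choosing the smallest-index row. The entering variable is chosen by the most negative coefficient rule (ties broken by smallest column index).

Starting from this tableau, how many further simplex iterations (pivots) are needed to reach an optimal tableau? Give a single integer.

1

pivot: x1 in, s2 out → z = 70/3
No improving column remains; optimal.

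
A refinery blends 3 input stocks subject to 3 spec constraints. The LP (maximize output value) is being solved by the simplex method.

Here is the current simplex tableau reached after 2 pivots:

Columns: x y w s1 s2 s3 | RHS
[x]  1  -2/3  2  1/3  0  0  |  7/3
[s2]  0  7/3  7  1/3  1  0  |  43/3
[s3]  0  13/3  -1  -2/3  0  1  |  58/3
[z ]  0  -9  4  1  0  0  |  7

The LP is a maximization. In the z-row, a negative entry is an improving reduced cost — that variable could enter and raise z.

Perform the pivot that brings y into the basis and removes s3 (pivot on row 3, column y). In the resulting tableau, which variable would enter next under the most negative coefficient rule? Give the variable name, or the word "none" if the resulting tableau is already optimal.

Pivot element 13/3. New z-row = old z-row − (-9)·(row 3/(13/3)).
Updated z-row coefficients: x: 0, y: 0, w: 25/13, s1: -5/13, s2: 0, s3: 27/13.
The most negative is -5/13 in column s1, so s1 would enter next.

s1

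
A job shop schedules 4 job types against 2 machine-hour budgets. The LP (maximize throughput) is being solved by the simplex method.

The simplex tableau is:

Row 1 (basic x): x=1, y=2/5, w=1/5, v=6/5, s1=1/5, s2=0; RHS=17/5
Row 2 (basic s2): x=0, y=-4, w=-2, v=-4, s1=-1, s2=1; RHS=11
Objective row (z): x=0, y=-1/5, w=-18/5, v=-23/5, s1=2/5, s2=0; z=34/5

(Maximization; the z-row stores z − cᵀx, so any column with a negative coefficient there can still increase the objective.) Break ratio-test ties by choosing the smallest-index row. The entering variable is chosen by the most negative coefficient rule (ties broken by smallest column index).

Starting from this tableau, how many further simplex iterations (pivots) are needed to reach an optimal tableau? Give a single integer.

2

pivot: v in, x out → z = 119/6
pivot: w in, v out → z = 68
No improving column remains; optimal.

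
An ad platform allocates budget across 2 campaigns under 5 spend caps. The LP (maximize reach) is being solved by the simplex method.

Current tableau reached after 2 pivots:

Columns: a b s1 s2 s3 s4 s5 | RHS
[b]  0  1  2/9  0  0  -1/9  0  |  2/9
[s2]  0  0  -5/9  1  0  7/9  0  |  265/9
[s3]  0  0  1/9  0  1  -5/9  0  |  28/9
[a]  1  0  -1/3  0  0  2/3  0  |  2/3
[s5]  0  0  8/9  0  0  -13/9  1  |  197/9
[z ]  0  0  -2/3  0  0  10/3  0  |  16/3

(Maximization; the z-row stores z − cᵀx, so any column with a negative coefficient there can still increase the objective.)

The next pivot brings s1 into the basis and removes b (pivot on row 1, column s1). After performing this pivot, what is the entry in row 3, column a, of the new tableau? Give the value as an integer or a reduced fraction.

Pivot element is row 1, column s1: 2/9.
Normalize row 1: new (row 1, a) = 0/(2/9) = 0.
row 3 ← row 3 − (1/9)·(new row 1): 0 − (1/9)·0 = 0.

0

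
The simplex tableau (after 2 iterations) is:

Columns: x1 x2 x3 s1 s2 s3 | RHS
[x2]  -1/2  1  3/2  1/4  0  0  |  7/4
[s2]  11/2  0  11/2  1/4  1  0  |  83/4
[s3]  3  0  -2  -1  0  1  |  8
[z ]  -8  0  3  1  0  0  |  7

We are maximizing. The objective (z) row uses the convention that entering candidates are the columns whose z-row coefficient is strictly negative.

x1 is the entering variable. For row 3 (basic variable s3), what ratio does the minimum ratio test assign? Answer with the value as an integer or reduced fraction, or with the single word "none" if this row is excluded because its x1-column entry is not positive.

8/3

Ratio = RHS / (x1 entry) = 8 / 3 = 8/3.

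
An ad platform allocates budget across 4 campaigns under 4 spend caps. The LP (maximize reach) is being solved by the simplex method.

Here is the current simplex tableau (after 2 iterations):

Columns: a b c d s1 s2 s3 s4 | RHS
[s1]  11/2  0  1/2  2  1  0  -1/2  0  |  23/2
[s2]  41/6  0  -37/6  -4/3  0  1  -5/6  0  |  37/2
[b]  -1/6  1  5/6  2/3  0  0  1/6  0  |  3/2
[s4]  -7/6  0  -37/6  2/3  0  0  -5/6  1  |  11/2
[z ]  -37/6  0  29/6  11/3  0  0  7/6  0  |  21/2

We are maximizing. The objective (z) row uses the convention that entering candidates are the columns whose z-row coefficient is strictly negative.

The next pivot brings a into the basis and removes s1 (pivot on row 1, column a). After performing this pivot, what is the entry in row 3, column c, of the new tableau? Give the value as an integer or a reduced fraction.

28/33

Pivot element is row 1, column a: 11/2.
Normalize row 1: new (row 1, c) = (1/2)/(11/2) = 1/11.
row 3 ← row 3 − (-1/6)·(new row 1): 5/6 − (-1/6)·(1/11) = 28/33.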